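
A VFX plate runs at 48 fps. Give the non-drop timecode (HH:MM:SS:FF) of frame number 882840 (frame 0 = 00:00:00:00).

05:06:32:24

882840 ÷ 48 = 18392 full seconds, remainder 24 frames.
18392 s = 5 h 6 min 32 s.
Timecode: 05:06:32:24.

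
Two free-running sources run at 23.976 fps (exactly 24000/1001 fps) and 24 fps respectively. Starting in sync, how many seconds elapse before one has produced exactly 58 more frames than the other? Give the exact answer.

The gap grows by |24 − 24000/1001| = 24/1001 frames per second.
Time for a 58-frame gap: 58 ÷ (24/1001) = 29029/12 s.

29029/12 seconds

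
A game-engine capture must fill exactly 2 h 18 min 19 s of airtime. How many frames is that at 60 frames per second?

2 h 18 min 19 s = 8299 s.
Frames = 8299 × 60 = 497940.

497940 frames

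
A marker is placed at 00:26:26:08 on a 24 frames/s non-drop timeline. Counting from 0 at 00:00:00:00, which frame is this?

38072

Total seconds to the label: (0 × 3600 + 26 × 60 + 26) = 1586.
Frame index = 1586 × 24 + 8 = 38072.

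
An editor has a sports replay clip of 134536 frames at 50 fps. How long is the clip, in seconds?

Running time = 134536 / (50) = 2690.72 s.

2690.72 seconds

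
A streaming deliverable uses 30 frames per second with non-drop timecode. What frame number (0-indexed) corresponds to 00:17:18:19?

Total seconds to the label: (0 × 3600 + 17 × 60 + 18) = 1038.
Frame index = 1038 × 30 + 19 = 31159.

frame 31159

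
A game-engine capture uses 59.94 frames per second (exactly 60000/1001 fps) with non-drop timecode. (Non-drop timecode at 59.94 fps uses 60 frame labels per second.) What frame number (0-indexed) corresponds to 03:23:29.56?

Total seconds to the label: (3 × 3600 + 23 × 60 + 29) = 12209.
Frame index = 12209 × 60 + 56 = 732596.

frame 732596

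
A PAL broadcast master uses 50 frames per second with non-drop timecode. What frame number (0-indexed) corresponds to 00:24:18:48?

72948

Total seconds to the label: (0 × 3600 + 24 × 60 + 18) = 1458.
Frame index = 1458 × 50 + 48 = 72948.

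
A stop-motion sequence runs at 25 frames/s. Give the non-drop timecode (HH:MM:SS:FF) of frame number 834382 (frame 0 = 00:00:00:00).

834382 ÷ 25 = 33375 full seconds, remainder 7 frames.
33375 s = 9 h 16 min 15 s.
Timecode: 09:16:15:07.

09:16:15:07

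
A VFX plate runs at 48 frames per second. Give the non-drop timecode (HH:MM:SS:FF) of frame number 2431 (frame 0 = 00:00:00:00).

2431 ÷ 48 = 50 full seconds, remainder 31 frames.
50 s = 0 h 0 min 50 s.
Timecode: 00:00:50:31.

00:00:50:31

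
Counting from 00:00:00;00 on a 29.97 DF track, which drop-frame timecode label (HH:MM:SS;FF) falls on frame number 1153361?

Ten DF minutes hold 17982 frames, so frame 1153361 lies in block 64 (frames 1150848–1168829) with 2513 frames into that block.
The block's first minute is 1800 frames and the rest 1798 each; 2513 frames reaches minute 1, so 64 × 18 + 1 × 2 = 1154 labels have been skipped so far.
Adding those back, label number 1153361 + 1154 = 1154515 at 30 labels/s is 38483 s + 25 f = 10 h 41 min 23 s frame 25, i.e. 10:41:23;25.

10:41:23;25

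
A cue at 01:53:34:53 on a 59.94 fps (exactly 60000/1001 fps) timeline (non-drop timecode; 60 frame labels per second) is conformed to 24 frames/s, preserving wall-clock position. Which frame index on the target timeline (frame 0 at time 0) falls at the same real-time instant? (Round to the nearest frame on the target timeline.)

Source frame index: (1×3600 + 53×60 + 34) × 60 + 53 = 408893.
Real time: 408893 / (60000/1001) = 409301893/60000 s.
Target frame: (409301893/60000) × (24) = 409301893/2500 ≈ 163720.757 → 163721.

frame 163721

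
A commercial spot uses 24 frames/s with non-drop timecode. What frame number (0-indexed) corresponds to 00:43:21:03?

frame 62427

Total seconds to the label: (0 × 3600 + 43 × 60 + 21) = 2601.
Frame index = 2601 × 24 + 3 = 62427.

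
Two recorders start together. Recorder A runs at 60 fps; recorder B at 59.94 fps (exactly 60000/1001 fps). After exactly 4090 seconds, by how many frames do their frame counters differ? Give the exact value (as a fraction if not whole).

A emits 60 × 4090 = 245400 frames; B emits 60000/1001 × 4090 = 245400000/1001.
Difference = 245400/1001 frames (≈ 245.1548); B is behind A.

245400/1001 frames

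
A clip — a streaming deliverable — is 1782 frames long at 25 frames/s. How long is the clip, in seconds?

Running time = 1782 / (25) = 71.28 s.

71.28 seconds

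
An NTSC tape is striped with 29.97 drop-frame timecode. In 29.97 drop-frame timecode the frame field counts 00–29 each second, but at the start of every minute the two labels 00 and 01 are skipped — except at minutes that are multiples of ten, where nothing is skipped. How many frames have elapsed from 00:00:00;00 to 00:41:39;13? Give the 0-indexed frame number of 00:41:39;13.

74909

Complete 10-minute blocks: 4, each 17982 frames → 71928.
Remaining 1 whole minute in the current block: 1800 + 0 × 1798 = 1800 frames.
Within the current minute: 39 × 30 + 13 − 2 = 1181 (labels ;00/;01 skipped at this minute). Total = 71928 + 1800 + 1181 = 74909.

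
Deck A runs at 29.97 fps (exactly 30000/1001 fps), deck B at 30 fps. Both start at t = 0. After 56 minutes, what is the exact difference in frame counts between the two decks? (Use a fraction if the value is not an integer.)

14400/143 frames

56 min = 3360 s.
A emits 30000/1001 × 3360 = 14400000/143 frames; B emits 30 × 3360 = 100800.
Difference = 14400/143 frames (≈ 100.6993); B is ahead of A.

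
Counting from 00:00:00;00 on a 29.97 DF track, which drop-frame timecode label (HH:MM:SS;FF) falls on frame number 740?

Ten DF minutes hold 17982 frames, so frame 740 lies in block 0 (frames 0–17981) with 740 frames into that block.
The block's first minute is 1800 frames and the rest 1798 each; 740 frames reaches minute 0, so 0 × 18 + 0 × 2 = 0 labels have been skipped so far.
Adding those back, label number 740 + 0 = 740 at 30 labels/s is 24 s + 20 f = 0 h 0 min 24 s frame 20, i.e. 00:00:24;20.

00:00:24;20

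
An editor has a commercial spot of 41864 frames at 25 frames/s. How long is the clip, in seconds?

Running time = 41864 / (25) = 1674.56 s.

1674.56 seconds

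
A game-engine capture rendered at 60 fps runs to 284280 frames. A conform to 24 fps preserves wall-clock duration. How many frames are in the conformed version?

113712 frames

Target frames = source frames × (target rate / source rate) = 284280 × (24)/(60) = 284280 × 2/5 = 113712.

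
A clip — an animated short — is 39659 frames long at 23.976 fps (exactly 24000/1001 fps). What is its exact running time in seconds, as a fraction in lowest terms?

39698659/24000 seconds

Running time = 39659 ÷ (24000/1001) = 39659 × 1001/24000 = 39698659/24000 s.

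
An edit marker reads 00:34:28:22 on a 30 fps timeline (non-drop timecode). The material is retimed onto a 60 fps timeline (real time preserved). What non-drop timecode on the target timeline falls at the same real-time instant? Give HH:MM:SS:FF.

00:34:28:44

Source frame index: (0×3600 + 34×60 + 28) × 30 + 22 = 62062.
Real time: 62062 / (30) = 31031/15 s.
Target frame: (31031/15) × (60) = 124124.
At 60 labels/s: frame 124124 → 00:34:28:44.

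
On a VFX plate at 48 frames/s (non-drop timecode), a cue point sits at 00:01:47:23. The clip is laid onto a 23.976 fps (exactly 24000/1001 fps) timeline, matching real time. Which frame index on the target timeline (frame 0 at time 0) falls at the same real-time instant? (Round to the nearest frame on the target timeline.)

frame 2577

Source frame index: (0×3600 + 1×60 + 47) × 48 + 23 = 5159.
Real time: 5159 / (48) = 5159/48 s.
Target frame: (5159/48) × (24000/1001) = 33500/13 ≈ 2576.923 → 2577.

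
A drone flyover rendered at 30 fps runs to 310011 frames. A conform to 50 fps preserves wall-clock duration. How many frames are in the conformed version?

Target frames = source frames × (target rate / source rate) = 310011 × (50)/(30) = 310011 × 5/3 = 516685.

516685 frames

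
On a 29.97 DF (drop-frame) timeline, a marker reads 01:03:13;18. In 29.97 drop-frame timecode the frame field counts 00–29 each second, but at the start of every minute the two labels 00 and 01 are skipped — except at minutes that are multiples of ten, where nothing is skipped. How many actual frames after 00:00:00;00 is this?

113694

Complete 10-minute blocks: 6, each 17982 frames → 107892.
Remaining 3 whole minutes in the current block: 1800 + 2 × 1798 = 5396 frames.
Within the current minute: 13 × 30 + 18 − 2 = 406 (labels ;00/;01 skipped at this minute). Total = 107892 + 5396 + 406 = 113694.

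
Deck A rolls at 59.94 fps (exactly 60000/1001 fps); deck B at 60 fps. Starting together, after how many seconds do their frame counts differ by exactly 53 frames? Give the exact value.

53053/60 seconds

The gap grows by |60 − 60000/1001| = 60/1001 frames per second.
Time for a 53-frame gap: 53 ÷ (60/1001) = 53053/60 s.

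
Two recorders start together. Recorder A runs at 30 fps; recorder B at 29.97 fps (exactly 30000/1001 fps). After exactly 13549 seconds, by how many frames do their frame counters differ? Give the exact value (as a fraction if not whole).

406470/1001 frames

A emits 30 × 13549 = 406470 frames; B emits 30000/1001 × 13549 = 406470000/1001.
Difference = 406470/1001 frames (≈ 406.0639); B is behind A.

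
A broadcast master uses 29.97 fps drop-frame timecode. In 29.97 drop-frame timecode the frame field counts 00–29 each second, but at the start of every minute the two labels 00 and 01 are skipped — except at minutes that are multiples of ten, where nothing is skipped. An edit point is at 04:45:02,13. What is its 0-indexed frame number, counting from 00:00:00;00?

Complete 10-minute blocks: 28, each 17982 frames → 503496.
Remaining 5 whole minutes in the current block: 1800 + 4 × 1798 = 8992 frames.
Within the current minute: 2 × 30 + 13 − 2 = 71 (labels ;00/;01 skipped at this minute). Total = 503496 + 8992 + 71 = 512559.

512559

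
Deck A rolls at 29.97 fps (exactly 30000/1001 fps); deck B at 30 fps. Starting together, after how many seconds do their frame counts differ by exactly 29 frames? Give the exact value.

29029/30 seconds

The gap grows by |30 − 30000/1001| = 30/1001 frames per second.
Time for a 29-frame gap: 29 ÷ (30/1001) = 29029/30 s.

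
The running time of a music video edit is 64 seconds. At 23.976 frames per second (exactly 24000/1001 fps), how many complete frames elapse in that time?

1534 frames

Frames = 64 × 24000/1001 = 1536000/1001 ≈ 1534.4655.
Complete frames: 1534.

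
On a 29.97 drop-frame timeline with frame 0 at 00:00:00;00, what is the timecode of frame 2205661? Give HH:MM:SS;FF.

Each 10-minute DF block holds 10 × 60 × 30 − 9 × 2 = 17982 frames. 2205661 ÷ 17982 → 122 full blocks, remainder 11857.
Within the partial block the first minute is 1800 frames and each further minute 1798, so 6 further minute boundaries passed. Total skipped labels = 18 × 122 + 2 × 6 = 2208.
Non-drop label index = 2205661 + 2208 = 2207869; at 30 labels/s that is 20:26:35:19, i.e. DF 20:26:35;19.

20:26:35;19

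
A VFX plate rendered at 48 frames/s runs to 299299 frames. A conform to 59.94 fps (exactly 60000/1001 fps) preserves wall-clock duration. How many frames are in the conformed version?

Target frames = source frames × (target rate / source rate) = 299299 × (60000/1001)/(48) = 299299 × 1250/1001 = 373750.

373750 frames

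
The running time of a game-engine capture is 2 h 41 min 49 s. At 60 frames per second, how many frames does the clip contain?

582540 frames

2 h 41 min 49 s = 9709 s.
Frames = 9709 × 60 = 582540.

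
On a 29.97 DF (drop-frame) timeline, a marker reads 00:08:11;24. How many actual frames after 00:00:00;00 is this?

14738

Complete 10-minute blocks: 0, each 17982 frames → 0.
Remaining 8 whole minutes in the current block: 1800 + 7 × 1798 = 14386 frames.
Within the current minute: 11 × 30 + 24 − 2 = 352 (labels ;00/;01 skipped at this minute). Total = 0 + 14386 + 352 = 14738.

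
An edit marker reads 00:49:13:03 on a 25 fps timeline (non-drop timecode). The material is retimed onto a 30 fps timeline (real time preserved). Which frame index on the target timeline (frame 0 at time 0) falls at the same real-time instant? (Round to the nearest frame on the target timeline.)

frame 88594

Source frame index: (0×3600 + 49×60 + 13) × 25 + 3 = 73828.
Real time: 73828 / (25) = 73828/25 s.
Target frame: (73828/25) × (30) = 442968/5 ≈ 88593.600 → 88594.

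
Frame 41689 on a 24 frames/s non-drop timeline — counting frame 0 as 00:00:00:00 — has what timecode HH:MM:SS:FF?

00:28:57:01

41689 ÷ 24 = 1737 full seconds, remainder 1 frame.
1737 s = 0 h 28 min 57 s.
Timecode: 00:28:57:01.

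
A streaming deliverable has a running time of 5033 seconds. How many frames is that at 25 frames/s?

Frames = 5033 × 25 = 125825.

125825 frames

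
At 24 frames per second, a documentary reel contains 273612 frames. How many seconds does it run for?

11400.5 seconds

Running time = 273612 / (24) = 11400.5 s.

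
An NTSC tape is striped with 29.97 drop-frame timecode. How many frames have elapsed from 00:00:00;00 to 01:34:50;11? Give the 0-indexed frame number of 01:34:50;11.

170541

As if non-drop at 30 labels/s: (1 × 3600 + 34 × 60 + 50) × 30 + 11 = 170711.
Minute boundaries passed: 94; those not divisible by 10: 94 − 9 = 85; dropped labels = 2 × 85 = 170.
Actual frame index = 170711 − 170 = 170541.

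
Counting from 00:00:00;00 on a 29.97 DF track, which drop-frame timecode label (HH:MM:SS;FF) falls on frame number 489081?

04:31:58;29

Each 10-minute DF block holds 10 × 60 × 30 − 9 × 2 = 17982 frames. 489081 ÷ 17982 → 27 full blocks, remainder 3567.
Within the partial block the first minute is 1800 frames and each further minute 1798, so 1 further minute boundary passed. Total skipped labels = 18 × 27 + 2 × 1 = 488.
Non-drop label index = 489081 + 488 = 489569; at 30 labels/s that is 04:31:58:29, i.e. DF 04:31:58;29.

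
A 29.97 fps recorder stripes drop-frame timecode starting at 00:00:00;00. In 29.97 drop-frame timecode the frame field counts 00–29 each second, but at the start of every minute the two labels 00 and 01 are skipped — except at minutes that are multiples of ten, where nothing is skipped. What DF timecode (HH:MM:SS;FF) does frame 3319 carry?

Each 10-minute DF block holds 10 × 60 × 30 − 9 × 2 = 17982 frames. 3319 ÷ 17982 → 0 full blocks, remainder 3319.
Within the partial block the first minute is 1800 frames and each further minute 1798, so 1 further minute boundary passed. Total skipped labels = 18 × 0 + 2 × 1 = 2.
Non-drop label index = 3319 + 2 = 3321; at 30 labels/s that is 00:01:50:21, i.e. DF 00:01:50;21.

00:01:50;21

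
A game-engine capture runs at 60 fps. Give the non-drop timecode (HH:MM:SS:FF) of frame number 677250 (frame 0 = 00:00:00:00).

677250 ÷ 60 = 11287 full seconds, remainder 30 frames.
11287 s = 3 h 8 min 7 s.
Timecode: 03:08:07:30.

03:08:07:30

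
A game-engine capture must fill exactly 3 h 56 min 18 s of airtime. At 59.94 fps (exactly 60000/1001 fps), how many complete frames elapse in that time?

849830 frames

3 h 56 min 18 s = 14178 s.
Frames = 14178 × 60000/1001 = 850680000/1001 ≈ 849830.1698.
Complete frames: 849830.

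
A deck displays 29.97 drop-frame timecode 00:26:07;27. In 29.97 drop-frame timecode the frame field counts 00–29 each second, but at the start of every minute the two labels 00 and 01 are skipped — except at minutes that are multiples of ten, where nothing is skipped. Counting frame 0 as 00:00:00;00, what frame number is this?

As if non-drop at 30 labels/s: (0 × 3600 + 26 × 60 + 7) × 30 + 27 = 47037.
Minute boundaries passed: 26; those not divisible by 10: 26 − 2 = 24; dropped labels = 2 × 24 = 48.
Actual frame index = 47037 − 48 = 46989.

46989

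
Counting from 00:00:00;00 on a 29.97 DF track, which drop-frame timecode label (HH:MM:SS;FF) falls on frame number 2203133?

Ten DF minutes hold 17982 frames, so frame 2203133 lies in block 122 (frames 2193804–2211785) with 9329 frames into that block.
The block's first minute is 1800 frames and the rest 1798 each; 9329 frames reaches minute 5, so 122 × 18 + 5 × 2 = 2206 labels have been skipped so far.
Adding those back, label number 2203133 + 2206 = 2205339 at 30 labels/s is 73511 s + 9 f = 20 h 25 min 11 s frame 9, i.e. 20:25:11;09.

20:25:11;09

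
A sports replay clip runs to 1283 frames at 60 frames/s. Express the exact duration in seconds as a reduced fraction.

Running time = 1283 ÷ (60) = 1283 × 1/60 = 1283/60 s.

1283/60 seconds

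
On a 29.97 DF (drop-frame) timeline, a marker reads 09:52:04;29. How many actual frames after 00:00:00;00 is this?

As if non-drop at 30 labels/s: (9 × 3600 + 52 × 60 + 4) × 30 + 29 = 1065749.
Minute boundaries passed: 592; those not divisible by 10: 592 − 59 = 533; dropped labels = 2 × 533 = 1066.
Actual frame index = 1065749 − 1066 = 1064683.

1064683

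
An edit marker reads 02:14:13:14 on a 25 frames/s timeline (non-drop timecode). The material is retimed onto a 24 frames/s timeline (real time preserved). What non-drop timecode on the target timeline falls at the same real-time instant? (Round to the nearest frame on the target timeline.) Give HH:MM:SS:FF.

02:14:13:13

Source frame index: (2×3600 + 14×60 + 13) × 25 + 14 = 201339.
Real time: 201339 / (25) = 201339/25 s.
Target frame: (201339/25) × (24) = 4832136/25 ≈ 193285.440 → 193285.
At 24 labels/s: frame 193285 → 02:14:13:13.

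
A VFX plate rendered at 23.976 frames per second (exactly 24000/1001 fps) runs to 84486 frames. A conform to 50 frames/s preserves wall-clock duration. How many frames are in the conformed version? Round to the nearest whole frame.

Frames at target rate = 84486 × (50) / (24000/1001) = 14095081/80 ≈ 176188.513.
Nearest whole frame: 176189.

176189 frames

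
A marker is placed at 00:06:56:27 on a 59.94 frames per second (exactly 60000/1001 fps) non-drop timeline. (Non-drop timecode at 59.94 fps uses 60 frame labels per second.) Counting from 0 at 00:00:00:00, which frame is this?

24987

Total seconds to the label: (0 × 3600 + 6 × 60 + 56) = 416.
Frame index = 416 × 60 + 27 = 24987.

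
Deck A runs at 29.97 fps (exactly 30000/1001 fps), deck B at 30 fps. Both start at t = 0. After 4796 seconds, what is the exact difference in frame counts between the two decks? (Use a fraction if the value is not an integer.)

A emits 30000/1001 × 4796 = 13080000/91 frames; B emits 30 × 4796 = 143880.
Difference = 13080/91 frames (≈ 143.7363); B is ahead of A.

13080/91 frames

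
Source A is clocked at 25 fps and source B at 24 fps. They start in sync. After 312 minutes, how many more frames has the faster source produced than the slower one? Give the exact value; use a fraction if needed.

312 min = 18720 s.
A emits 25 × 18720 = 468000 frames; B emits 24 × 18720 = 449280.
Difference = 18720 frames; B is behind A.

18720 frames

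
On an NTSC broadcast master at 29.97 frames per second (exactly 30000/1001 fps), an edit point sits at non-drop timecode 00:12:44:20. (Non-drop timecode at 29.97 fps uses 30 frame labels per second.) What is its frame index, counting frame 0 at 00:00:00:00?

Total seconds to the label: (0 × 3600 + 12 × 60 + 44) = 764.
Frame index = 764 × 30 + 20 = 22940.

frame 22940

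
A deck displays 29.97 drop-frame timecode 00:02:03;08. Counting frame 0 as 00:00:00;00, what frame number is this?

Complete 10-minute blocks: 0, each 17982 frames → 0.
Remaining 2 whole minutes in the current block: 1800 + 1 × 1798 = 3598 frames.
Within the current minute: 3 × 30 + 8 − 2 = 96 (labels ;00/;01 skipped at this minute). Total = 0 + 3598 + 96 = 3694.

3694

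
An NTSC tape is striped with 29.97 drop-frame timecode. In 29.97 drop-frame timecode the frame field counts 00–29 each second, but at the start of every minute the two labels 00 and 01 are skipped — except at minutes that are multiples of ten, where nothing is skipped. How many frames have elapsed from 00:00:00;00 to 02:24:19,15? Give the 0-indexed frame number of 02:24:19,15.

Complete 10-minute blocks: 14, each 17982 frames → 251748.
Remaining 4 whole minutes in the current block: 1800 + 3 × 1798 = 7194 frames.
Within the current minute: 19 × 30 + 15 − 2 = 583 (labels ;00/;01 skipped at this minute). Total = 251748 + 7194 + 583 = 259525.

259525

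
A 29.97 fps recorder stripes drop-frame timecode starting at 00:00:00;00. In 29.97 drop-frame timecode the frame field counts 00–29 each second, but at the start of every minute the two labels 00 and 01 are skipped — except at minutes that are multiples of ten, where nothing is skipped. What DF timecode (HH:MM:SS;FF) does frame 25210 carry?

00:14:01;06

Ten DF minutes hold 17982 frames, so frame 25210 lies in block 1 (frames 17982–35963) with 7228 frames into that block.
The block's first minute is 1800 frames and the rest 1798 each; 7228 frames reaches minute 4, so 1 × 18 + 4 × 2 = 26 labels have been skipped so far.
Adding those back, label number 25210 + 26 = 25236 at 30 labels/s is 841 s + 6 f = 0 h 14 min 1 s frame 6, i.e. 00:14:01;06.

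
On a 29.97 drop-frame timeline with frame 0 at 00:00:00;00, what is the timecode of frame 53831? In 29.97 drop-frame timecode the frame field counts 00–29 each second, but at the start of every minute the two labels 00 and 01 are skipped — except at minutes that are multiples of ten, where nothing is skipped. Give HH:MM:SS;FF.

00:29:56;05

Ten DF minutes hold 17982 frames, so frame 53831 lies in block 2 (frames 35964–53945) with 17867 frames into that block.
The block's first minute is 1800 frames and the rest 1798 each; 17867 frames reaches minute 9, so 2 × 18 + 9 × 2 = 54 labels have been skipped so far.
Adding those back, label number 53831 + 54 = 53885 at 30 labels/s is 1796 s + 5 f = 0 h 29 min 56 s frame 5, i.e. 00:29:56;05.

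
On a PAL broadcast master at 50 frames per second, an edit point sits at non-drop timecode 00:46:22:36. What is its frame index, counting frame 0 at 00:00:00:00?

139136

Total seconds to the label: (0 × 3600 + 46 × 60 + 22) = 2782.
Frame index = 2782 × 50 + 36 = 139136.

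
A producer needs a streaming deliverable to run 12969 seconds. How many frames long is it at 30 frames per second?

389070 frames

Frames = 12969 × 30 = 389070.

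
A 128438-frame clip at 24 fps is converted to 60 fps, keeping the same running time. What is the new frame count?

Target frames = source frames × (target rate / source rate) = 128438 × (60)/(24) = 128438 × 5/2 = 321095.

321095 frames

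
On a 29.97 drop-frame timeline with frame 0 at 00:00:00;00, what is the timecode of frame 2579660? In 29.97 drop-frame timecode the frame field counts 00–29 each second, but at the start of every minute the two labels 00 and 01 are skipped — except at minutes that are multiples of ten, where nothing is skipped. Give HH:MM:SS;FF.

23:54:34;22

Ten DF minutes hold 17982 frames, so frame 2579660 lies in block 143 (frames 2571426–2589407) with 8234 frames into that block.
The block's first minute is 1800 frames and the rest 1798 each; 8234 frames reaches minute 4, so 143 × 18 + 4 × 2 = 2582 labels have been skipped so far.
Adding those back, label number 2579660 + 2582 = 2582242 at 30 labels/s is 86074 s + 22 f = 23 h 54 min 34 s frame 22, i.e. 23:54:34;22.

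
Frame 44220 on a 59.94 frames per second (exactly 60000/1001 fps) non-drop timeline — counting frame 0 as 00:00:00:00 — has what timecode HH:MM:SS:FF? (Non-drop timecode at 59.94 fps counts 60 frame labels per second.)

44220 ÷ 60 = 737 full seconds, remainder 0 frames.
737 s = 0 h 12 min 17 s.
Timecode: 00:12:17:00.

00:12:17:00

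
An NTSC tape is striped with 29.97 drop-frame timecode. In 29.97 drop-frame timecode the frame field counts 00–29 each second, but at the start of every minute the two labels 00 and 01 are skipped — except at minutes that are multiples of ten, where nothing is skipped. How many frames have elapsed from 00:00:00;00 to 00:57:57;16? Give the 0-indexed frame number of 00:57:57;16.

Complete 10-minute blocks: 5, each 17982 frames → 89910.
Remaining 7 whole minutes in the current block: 1800 + 6 × 1798 = 12588 frames.
Within the current minute: 57 × 30 + 16 − 2 = 1724 (labels ;00/;01 skipped at this minute). Total = 89910 + 12588 + 1724 = 104222.

104222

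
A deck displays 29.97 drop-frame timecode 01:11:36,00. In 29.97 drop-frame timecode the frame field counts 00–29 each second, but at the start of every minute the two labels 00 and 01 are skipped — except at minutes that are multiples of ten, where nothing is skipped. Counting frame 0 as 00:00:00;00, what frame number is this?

128752

As if non-drop at 30 labels/s: (1 × 3600 + 11 × 60 + 36) × 30 + 0 = 128880.
Minute boundaries passed: 71; those not divisible by 10: 71 − 7 = 64; dropped labels = 2 × 64 = 128.
Actual frame index = 128880 − 128 = 128752.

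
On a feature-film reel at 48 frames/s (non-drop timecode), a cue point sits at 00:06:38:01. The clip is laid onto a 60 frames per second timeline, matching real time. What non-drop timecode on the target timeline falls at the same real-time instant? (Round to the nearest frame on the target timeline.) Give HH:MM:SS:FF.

Source frame index: (0×3600 + 6×60 + 38) × 48 + 1 = 19105.
Real time: 19105 / (48) = 19105/48 s.
Target frame: (19105/48) × (60) = 95525/4 ≈ 23881.250 → 23881.
At 60 labels/s: frame 23881 → 00:06:38:01.

00:06:38:01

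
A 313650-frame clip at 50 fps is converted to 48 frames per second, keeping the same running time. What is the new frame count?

Target frames = source frames × (target rate / source rate) = 313650 × (48)/(50) = 313650 × 24/25 = 301104.

301104 frames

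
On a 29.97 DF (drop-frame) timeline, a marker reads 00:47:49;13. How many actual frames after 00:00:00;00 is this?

As if non-drop at 30 labels/s: (0 × 3600 + 47 × 60 + 49) × 30 + 13 = 86083.
Minute boundaries passed: 47; those not divisible by 10: 47 − 4 = 43; dropped labels = 2 × 43 = 86.
Actual frame index = 86083 − 86 = 85997.

85997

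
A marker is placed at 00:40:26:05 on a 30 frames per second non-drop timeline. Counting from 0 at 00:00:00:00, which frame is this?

frame 72785

Total seconds to the label: (0 × 3600 + 40 × 60 + 26) = 2426.
Frame index = 2426 × 30 + 5 = 72785.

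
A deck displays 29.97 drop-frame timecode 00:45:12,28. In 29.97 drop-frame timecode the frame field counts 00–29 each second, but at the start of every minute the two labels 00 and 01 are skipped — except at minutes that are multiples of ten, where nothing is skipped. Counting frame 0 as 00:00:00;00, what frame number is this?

81306

As if non-drop at 30 labels/s: (0 × 3600 + 45 × 60 + 12) × 30 + 28 = 81388.
Minute boundaries passed: 45; those not divisible by 10: 45 − 4 = 41; dropped labels = 2 × 41 = 82.
Actual frame index = 81388 − 82 = 81306.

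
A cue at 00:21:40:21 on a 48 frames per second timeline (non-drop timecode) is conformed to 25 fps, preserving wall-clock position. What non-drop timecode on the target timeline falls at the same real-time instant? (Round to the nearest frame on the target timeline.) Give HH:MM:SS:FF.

Source frame index: (0×3600 + 21×60 + 40) × 48 + 21 = 62421.
Real time: 62421 / (48) = 20807/16 s.
Target frame: (20807/16) × (25) = 520175/16 ≈ 32510.938 → 32511.
At 25 labels/s: frame 32511 → 00:21:40:11.

00:21:40:11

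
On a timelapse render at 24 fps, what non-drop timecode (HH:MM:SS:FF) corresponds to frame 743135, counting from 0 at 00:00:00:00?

08:36:03:23

743135 ÷ 24 = 30963 full seconds, remainder 23 frames.
30963 s = 8 h 36 min 3 s.
Timecode: 08:36:03:23.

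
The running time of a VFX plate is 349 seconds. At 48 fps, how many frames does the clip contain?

16752 frames

Frames = 349 × 48 = 16752.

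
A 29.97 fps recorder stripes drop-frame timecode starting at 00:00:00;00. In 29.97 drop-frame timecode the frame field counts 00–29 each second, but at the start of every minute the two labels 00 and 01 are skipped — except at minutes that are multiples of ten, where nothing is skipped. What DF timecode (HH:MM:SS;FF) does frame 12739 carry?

00:07:05;03

Each 10-minute DF block holds 10 × 60 × 30 − 9 × 2 = 17982 frames. 12739 ÷ 17982 → 0 full blocks, remainder 12739.
Within the partial block the first minute is 1800 frames and each further minute 1798, so 7 further minute boundaries passed. Total skipped labels = 18 × 0 + 2 × 7 = 14.
Non-drop label index = 12739 + 14 = 12753; at 30 labels/s that is 00:07:05:03, i.e. DF 00:07:05;03.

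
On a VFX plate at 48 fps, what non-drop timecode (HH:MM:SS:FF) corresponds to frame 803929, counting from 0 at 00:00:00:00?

803929 ÷ 48 = 16748 full seconds, remainder 25 frames.
16748 s = 4 h 39 min 8 s.
Timecode: 04:39:08:25.

04:39:08:25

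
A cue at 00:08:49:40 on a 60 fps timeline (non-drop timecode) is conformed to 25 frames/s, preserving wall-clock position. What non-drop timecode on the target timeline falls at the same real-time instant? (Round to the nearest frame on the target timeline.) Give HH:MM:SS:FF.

00:08:49:17

Source frame index: (0×3600 + 8×60 + 49) × 60 + 40 = 31780.
Real time: 31780 / (60) = 1589/3 s.
Target frame: (1589/3) × (25) = 39725/3 ≈ 13241.667 → 13242.
At 25 labels/s: frame 13242 → 00:08:49:17.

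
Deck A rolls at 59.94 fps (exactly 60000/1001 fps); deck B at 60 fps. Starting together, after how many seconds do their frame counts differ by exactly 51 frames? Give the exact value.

850.85 seconds

The gap grows by |60 − 60000/1001| = 60/1001 frames per second.
Time for a 51-frame gap: 51 ÷ (60/1001) = 850.85 s.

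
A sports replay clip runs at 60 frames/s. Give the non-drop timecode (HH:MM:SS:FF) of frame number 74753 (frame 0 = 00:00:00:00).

74753 ÷ 60 = 1245 full seconds, remainder 53 frames.
1245 s = 0 h 20 min 45 s.
Timecode: 00:20:45:53.

00:20:45:53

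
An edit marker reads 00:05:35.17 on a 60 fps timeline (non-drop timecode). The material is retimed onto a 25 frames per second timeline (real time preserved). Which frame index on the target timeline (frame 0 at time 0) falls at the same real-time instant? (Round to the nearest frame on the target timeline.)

Source frame index: (0×3600 + 5×60 + 35) × 60 + 17 = 20117.
Real time: 20117 / (60) = 20117/60 s.
Target frame: (20117/60) × (25) = 100585/12 ≈ 8382.083 → 8382.

frame 8382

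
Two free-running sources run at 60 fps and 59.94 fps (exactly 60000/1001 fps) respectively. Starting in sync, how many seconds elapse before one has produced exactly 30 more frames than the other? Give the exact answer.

500.5 seconds

The gap grows by |60000/1001 − 60| = 60/1001 frames per second.
Time for a 30-frame gap: 30 ÷ (60/1001) = 500.5 s.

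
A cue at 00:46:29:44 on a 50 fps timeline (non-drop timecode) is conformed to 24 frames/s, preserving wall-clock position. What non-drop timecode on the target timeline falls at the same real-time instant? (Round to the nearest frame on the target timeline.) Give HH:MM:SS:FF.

00:46:29:21

Source frame index: (0×3600 + 46×60 + 29) × 50 + 44 = 139494.
Real time: 139494 / (50) = 69747/25 s.
Target frame: (69747/25) × (24) = 1673928/25 ≈ 66957.120 → 66957.
At 24 labels/s: frame 66957 → 00:46:29:21.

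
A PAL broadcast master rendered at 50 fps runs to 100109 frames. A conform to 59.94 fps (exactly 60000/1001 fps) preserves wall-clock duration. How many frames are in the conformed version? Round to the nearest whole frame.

Frames at target rate = 100109 × (60000/1001) / (50) = 120130800/1001 ≈ 120010.789.
Nearest whole frame: 120011.

120011 frames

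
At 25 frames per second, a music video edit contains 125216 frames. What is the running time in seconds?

5008.64 seconds

Running time = 125216 / (25) = 5008.64 s.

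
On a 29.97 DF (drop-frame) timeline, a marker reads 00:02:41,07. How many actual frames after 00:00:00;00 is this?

4833

Complete 10-minute blocks: 0, each 17982 frames → 0.
Remaining 2 whole minutes in the current block: 1800 + 1 × 1798 = 3598 frames.
Within the current minute: 41 × 30 + 7 − 2 = 1235 (labels ;00/;01 skipped at this minute). Total = 0 + 3598 + 1235 = 4833.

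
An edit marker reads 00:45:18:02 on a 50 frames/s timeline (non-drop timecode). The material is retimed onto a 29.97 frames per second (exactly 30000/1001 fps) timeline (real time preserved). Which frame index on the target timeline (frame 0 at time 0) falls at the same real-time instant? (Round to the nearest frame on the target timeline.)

Source frame index: (0×3600 + 45×60 + 18) × 50 + 2 = 135902.
Real time: 135902 / (50) = 67951/25 s.
Target frame: (67951/25) × (30000/1001) = 6272400/77 ≈ 81459.740 → 81460.

frame 81460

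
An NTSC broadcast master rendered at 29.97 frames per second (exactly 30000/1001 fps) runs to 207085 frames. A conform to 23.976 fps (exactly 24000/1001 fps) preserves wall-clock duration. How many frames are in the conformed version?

Target frames = source frames × (target rate / source rate) = 207085 × (24000/1001)/(30000/1001) = 207085 × 4/5 = 165668.

165668 frames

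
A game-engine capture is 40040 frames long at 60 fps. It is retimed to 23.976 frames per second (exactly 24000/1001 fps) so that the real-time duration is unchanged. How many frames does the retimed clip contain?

16000 frames

Target frames = source frames × (target rate / source rate) = 40040 × (24000/1001)/(60) = 40040 × 400/1001 = 16000.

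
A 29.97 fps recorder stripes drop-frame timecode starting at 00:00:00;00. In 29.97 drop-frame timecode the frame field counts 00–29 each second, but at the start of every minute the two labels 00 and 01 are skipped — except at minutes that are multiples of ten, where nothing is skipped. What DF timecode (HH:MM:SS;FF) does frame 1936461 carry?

17:56:53;09

Each 10-minute DF block holds 10 × 60 × 30 − 9 × 2 = 17982 frames. 1936461 ÷ 17982 → 107 full blocks, remainder 12387.
Within the partial block the first minute is 1800 frames and each further minute 1798, so 6 further minute boundaries passed. Total skipped labels = 18 × 107 + 2 × 6 = 1938.
Non-drop label index = 1936461 + 1938 = 1938399; at 30 labels/s that is 17:56:53:09, i.e. DF 17:56:53;09.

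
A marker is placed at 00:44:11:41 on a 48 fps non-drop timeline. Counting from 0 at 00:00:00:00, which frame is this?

Total seconds to the label: (0 × 3600 + 44 × 60 + 11) = 2651.
Frame index = 2651 × 48 + 41 = 127289.

127289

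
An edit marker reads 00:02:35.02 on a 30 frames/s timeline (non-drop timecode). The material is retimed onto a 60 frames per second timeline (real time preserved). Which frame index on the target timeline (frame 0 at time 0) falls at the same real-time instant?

Source frame index: (0×3600 + 2×60 + 35) × 30 + 2 = 4652.
Real time: 4652 / (30) = 2326/15 s.
Target frame: (2326/15) × (60) = 9304.

frame 9304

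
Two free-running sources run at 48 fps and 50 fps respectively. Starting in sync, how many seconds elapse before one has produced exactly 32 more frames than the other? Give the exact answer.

The gap grows by |50 − 48| = 2 frames per second.
Time for a 32-frame gap: 32 ÷ (2) = 16 s.

16 seconds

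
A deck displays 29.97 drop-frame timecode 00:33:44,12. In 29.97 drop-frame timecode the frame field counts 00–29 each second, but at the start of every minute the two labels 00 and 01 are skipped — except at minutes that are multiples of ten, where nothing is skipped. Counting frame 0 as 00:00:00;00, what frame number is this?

As if non-drop at 30 labels/s: (0 × 3600 + 33 × 60 + 44) × 30 + 12 = 60732.
Minute boundaries passed: 33; those not divisible by 10: 33 − 3 = 30; dropped labels = 2 × 30 = 60.
Actual frame index = 60732 − 60 = 60672.

60672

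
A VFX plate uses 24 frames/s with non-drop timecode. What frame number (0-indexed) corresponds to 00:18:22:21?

26469

Total seconds to the label: (0 × 3600 + 18 × 60 + 22) = 1102.
Frame index = 1102 × 24 + 21 = 26469.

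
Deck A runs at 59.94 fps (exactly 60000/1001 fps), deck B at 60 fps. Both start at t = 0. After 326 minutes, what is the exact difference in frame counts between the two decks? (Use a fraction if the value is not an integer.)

1173600/1001 frames

326 min = 19560 s.
A emits 60000/1001 × 19560 = 1173600000/1001 frames; B emits 60 × 19560 = 1173600.
Difference = 1173600/1001 frames (≈ 1172.4276); B is ahead of A.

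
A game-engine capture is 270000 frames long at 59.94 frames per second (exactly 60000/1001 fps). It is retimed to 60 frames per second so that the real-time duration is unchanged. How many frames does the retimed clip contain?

Target frames = source frames × (target rate / source rate) = 270000 × (60)/(60000/1001) = 270000 × 1001/1000 = 270270.

270270 frames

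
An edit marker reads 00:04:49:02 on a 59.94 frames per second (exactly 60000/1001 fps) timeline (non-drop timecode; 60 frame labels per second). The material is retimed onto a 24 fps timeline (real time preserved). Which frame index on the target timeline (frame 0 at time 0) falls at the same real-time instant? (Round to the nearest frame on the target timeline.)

Source frame index: (0×3600 + 4×60 + 49) × 60 + 2 = 17342.
Real time: 17342 / (60000/1001) = 8679671/30000 s.
Target frame: (8679671/30000) × (24) = 8679671/1250 ≈ 6943.737 → 6944.

frame 6944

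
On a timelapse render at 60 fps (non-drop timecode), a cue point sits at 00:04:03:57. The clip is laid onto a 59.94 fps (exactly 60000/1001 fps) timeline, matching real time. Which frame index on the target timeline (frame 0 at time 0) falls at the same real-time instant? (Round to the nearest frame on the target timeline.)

Source frame index: (0×3600 + 4×60 + 3) × 60 + 57 = 14637.
Real time: 14637 / (60) = 4879/20 s.
Target frame: (4879/20) × (60000/1001) = 2091000/143 ≈ 14622.378 → 14622.

frame 14622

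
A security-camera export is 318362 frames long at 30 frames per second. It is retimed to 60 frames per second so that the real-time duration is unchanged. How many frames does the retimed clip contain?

Target frames = source frames × (target rate / source rate) = 318362 × (60)/(30) = 318362 × 2 = 636724.

636724 frames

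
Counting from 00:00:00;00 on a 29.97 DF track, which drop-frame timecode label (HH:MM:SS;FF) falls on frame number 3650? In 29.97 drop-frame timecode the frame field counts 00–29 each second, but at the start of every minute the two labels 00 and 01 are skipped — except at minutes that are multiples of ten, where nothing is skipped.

Ten DF minutes hold 17982 frames, so frame 3650 lies in block 0 (frames 0–17981) with 3650 frames into that block.
The block's first minute is 1800 frames and the rest 1798 each; 3650 frames reaches minute 2, so 0 × 18 + 2 × 2 = 4 labels have been skipped so far.
Adding those back, label number 3650 + 4 = 3654 at 30 labels/s is 121 s + 24 f = 0 h 2 min 1 s frame 24, i.e. 00:02:01;24.

00:02:01;24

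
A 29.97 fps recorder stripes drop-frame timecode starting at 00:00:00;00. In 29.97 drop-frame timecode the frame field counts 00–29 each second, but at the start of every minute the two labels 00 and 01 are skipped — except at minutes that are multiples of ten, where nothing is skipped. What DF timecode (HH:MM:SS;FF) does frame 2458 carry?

Each 10-minute DF block holds 10 × 60 × 30 − 9 × 2 = 17982 frames. 2458 ÷ 17982 → 0 full blocks, remainder 2458.
Within the partial block the first minute is 1800 frames and each further minute 1798, so 1 further minute boundary passed. Total skipped labels = 18 × 0 + 2 × 1 = 2.
Non-drop label index = 2458 + 2 = 2460; at 30 labels/s that is 00:01:22:00, i.e. DF 00:01:22;00.

00:01:22;00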